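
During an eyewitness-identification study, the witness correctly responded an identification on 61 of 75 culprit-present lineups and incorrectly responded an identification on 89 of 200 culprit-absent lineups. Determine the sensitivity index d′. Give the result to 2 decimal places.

H = 61/75 = 0.8133
FA = 89/200 = 0.4450
Φ⁻¹(H) = 0.890
Φ⁻¹(FA) = -0.138
d' = z(H) − z(FA) = 0.890 − (-0.138) = 1.028

d′ = 1.03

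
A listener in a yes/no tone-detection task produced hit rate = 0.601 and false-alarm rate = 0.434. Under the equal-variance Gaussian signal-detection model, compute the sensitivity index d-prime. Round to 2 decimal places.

z(H) = z(0.601) = 0.256
z(FA) = z(0.434) = -0.166
d' = z(H) − z(FA) = 0.256 − (-0.166) = 0.422

d-prime = 0.42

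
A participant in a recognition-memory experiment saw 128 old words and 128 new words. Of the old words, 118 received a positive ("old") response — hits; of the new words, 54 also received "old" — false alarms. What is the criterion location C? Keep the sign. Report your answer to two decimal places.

H = 118/128 = 0.9219
FA = 54/128 = 0.4219
z(H) = 1.418
z(FA) = -0.197
c = −½·[z(H) + z(FA)] = −0.5 × (1.418 + (-0.197)) = -0.6105

C = -0.61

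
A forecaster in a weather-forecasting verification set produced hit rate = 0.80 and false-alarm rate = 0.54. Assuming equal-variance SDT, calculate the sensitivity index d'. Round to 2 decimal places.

z(H) = 0.842
z(FA) = 0.100
d' = z(H) − z(FA) = 0.842 − 0.100 = 0.742

d' = 0.74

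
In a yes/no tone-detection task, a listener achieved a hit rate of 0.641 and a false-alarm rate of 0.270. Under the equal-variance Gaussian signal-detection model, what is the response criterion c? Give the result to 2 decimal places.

c = 0.13

z(0.641) = 0.361, z(0.270) = -0.613
c = −½·[z(H) + z(FA)] = −0.5 × (0.361 + (-0.613)) = 0.126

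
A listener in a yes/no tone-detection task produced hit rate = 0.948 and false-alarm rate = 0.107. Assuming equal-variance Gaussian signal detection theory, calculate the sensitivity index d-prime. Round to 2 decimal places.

d-prime = 2.87

z(H) = z(0.948) = 1.626
z(FA) = z(0.107) = -1.243
d' = z(H) − z(FA) = 1.626 − (-1.243) = 2.869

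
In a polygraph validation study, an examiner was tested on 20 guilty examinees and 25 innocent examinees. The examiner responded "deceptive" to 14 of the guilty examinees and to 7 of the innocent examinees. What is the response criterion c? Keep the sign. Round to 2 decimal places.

c = 0.03

H = 14/20 = 0.7000
FA = 7/25 = 0.2800
z(0.7000) = 0.524, z(0.2800) = -0.583
c = −½·[z(H) + z(FA)] = −0.5 × (0.524 + (-0.583)) = 0.0295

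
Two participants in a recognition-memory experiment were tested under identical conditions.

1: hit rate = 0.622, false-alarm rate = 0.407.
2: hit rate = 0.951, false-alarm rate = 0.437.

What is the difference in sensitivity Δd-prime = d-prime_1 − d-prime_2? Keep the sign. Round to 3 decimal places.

Δd-prime = -1.267

1: z(0.622) = 0.3107, z(0.407) = -0.2353, d' = 0.5460
2: z(0.951) = 1.6546, z(0.437) = -0.1586, d' = 1.8132
Δd' = d'_1 − d'_2 = 0.5460 − 1.8132 = -1.2672
2 has the higher sensitivity.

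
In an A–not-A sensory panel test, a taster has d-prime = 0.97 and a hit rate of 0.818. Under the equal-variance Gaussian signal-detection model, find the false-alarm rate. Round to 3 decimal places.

false-alarm rate = 0.475

z(hit rate) = z(0.818) = 0.9078
z(FA) = z(H) − d' = 0.9078 − 0.97 = -0.0622
false-alarm rate = Φ(-0.0622) = 0.4752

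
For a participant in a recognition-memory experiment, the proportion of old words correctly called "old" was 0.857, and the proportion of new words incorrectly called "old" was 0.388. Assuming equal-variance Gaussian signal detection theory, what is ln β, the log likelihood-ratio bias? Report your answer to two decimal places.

z(H) = z(0.857) = 1.067
z(FA) = z(0.388) = -0.285
ln β = −½·[z(H)² − z(FA)²] = −0.5 × (1.138 − 0.081) = -0.5285

ln β = -0.53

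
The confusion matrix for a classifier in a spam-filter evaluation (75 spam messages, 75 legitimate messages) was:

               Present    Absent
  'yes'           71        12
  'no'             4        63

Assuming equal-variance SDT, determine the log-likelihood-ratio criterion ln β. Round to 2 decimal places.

H = 71/75 = 0.9467
FA = 12/75 = 0.1600
z(0.9467) = 1.614, z(0.1600) = -0.994
ln β = −½·[z(H)² − z(FA)²] = −0.5 × (2.605 − 0.988) = -0.8085

ln β = -0.81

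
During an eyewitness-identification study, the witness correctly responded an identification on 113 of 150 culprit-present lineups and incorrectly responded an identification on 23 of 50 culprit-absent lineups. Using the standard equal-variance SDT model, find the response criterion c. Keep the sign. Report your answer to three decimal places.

H = 113/150 = 0.7533
FA = 23/50 = 0.4600
z(H) = 0.6849
z(FA) = -0.1004
c = −½·[z(H) + z(FA)] = −0.5 × (0.6849 + (-0.1004)) = -0.29225

c = -0.292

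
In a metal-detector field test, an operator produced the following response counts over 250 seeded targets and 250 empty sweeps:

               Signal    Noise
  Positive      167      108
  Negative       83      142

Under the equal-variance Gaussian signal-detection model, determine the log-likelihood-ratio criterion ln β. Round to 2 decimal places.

ln β = -0.08

H = 167/250 = 0.6680
FA = 108/250 = 0.4320
z(H) = 0.434
z(FA) = -0.171
ln β = −½·[z(H)² − z(FA)²] = −0.5 × (0.188 − 0.029) = -0.0795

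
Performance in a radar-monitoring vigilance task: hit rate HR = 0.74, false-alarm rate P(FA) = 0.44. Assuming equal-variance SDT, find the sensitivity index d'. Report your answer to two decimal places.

d' = 0.79

z(0.74) = 0.643, z(0.44) = -0.151
d' = z(H) − z(FA) = 0.643 − (-0.151) = 0.794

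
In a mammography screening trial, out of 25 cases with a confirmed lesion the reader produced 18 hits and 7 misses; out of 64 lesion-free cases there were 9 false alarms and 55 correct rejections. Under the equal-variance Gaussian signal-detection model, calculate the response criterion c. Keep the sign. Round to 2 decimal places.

c = 0.25

H = 18/25 = 0.7200
FA = 9/64 = 0.1406
z(H) = 0.583
z(FA) = -1.078
c = −½·[z(H) + z(FA)] = −0.5 × (0.583 + (-1.078)) = 0.2475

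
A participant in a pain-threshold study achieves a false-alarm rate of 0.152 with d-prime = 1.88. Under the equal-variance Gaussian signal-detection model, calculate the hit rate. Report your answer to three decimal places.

z(false-alarm rate) = z(0.152) = -1.0279
z(H) = z(FA) + d' = -1.0279 + 1.88 = 0.8521
hit rate = Φ(0.8521) = 0.8029

hit rate = 0.803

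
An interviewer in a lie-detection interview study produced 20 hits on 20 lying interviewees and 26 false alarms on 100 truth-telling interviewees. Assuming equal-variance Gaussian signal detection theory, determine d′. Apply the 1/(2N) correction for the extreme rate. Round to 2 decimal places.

The hit rate is 20/20 = 1, so apply the 1/(2N) correction: H → 1 − 1/(2·20) = 0.97500.
z(H) = z(0.97500) = 1.960
z(FA) = z(0.26000) = -0.643
d' = 1.960 − (-0.643) = 2.603

d′ = 2.60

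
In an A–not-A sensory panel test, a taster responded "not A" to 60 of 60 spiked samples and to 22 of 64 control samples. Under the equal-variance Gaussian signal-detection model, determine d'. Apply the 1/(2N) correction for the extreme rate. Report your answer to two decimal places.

d' = 2.80

The hit rate is 60/60 = 1, so apply the 1/(2N) correction: H → 1 − 1/(2·60) = 0.99167.
z(H) = z(0.99167) = 2.394
z(FA) = z(0.34375) = -0.402
d' = 2.394 − (-0.402) = 2.796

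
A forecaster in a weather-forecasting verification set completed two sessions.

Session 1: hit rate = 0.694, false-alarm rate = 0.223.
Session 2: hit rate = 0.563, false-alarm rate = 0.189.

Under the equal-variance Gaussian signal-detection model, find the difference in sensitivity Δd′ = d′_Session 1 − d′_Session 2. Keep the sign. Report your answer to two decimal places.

Δd′ = 0.23

Session 1: z(0.694) = 0.507, z(0.223) = -0.762, d' = 1.269
Session 2: z(0.563) = 0.159, z(0.189) = -0.882, d' = 1.041
Δd' = d'_Session 1 − d'_Session 2 = 1.269 − 1.041 = 0.228
Session 1 has the higher sensitivity.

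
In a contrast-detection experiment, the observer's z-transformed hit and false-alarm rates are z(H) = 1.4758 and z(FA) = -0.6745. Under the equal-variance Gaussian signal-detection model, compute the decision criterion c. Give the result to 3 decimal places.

c = −½·[z(H) + z(FA)] = −½·(1.4758 + (-0.6745)) = -0.40065
c < 0: the observer has a liberal response bias.

c = -0.401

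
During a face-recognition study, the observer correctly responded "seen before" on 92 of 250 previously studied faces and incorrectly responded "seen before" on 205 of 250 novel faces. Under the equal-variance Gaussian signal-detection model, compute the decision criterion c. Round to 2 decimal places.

H = 92/250 = 0.3680
FA = 205/250 = 0.8200
Φ⁻¹(H) = Φ⁻¹(0.3680) = -0.337
Φ⁻¹(FA) = Φ⁻¹(0.8200) = 0.915
c = −½·[z(H) + z(FA)] = −0.5 × (-0.337 + 0.915) = -0.289

c = -0.29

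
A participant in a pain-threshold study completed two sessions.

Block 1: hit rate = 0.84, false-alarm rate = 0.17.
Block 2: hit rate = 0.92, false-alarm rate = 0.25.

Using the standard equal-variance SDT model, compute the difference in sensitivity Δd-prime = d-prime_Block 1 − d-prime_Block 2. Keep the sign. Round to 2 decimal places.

Block 1: z(0.84) = 0.994, z(0.17) = -0.954, d' = 1.948
Block 2: z(0.92) = 1.405, z(0.25) = -0.674, d' = 2.079
Δd' = d'_Block 1 − d'_Block 2 = 1.948 − 2.079 = -0.131
Block 2 has the higher sensitivity.

Δd-prime = -0.13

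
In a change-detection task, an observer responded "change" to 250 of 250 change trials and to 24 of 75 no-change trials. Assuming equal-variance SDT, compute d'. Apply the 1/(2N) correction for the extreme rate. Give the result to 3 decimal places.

The hit rate is 250/250 = 1, so apply the 1/(2N) correction: H → 1 − 1/(2·250) = 0.99800.
z(H) = z(0.99800) = 2.8782
z(FA) = z(0.32000) = -0.4677
d' = 2.8782 − (-0.4677) = 3.3459

d' = 3.346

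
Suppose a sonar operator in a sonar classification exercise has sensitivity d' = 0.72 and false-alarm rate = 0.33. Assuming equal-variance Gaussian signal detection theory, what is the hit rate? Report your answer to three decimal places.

hit rate = 0.610

z(false-alarm rate) = z(0.33) = -0.4399
z(H) = z(FA) + d' = -0.4399 + 0.72 = 0.2801
hit rate = Φ(0.2801) = 0.6103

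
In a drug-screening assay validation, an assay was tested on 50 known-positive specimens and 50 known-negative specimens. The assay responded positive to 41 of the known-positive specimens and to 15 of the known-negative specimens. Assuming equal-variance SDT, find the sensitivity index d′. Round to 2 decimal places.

H = 41/50 = 0.8200
FA = 15/50 = 0.3000
z(0.8200) = 0.915, z(0.3000) = -0.524
d' = z(H) − z(FA) = 0.915 − (-0.524) = 1.439

d′ = 1.44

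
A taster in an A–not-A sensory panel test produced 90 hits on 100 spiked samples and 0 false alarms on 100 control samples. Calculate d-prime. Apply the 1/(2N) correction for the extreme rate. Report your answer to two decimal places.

The false-alarm rate is 0/100 = 0, so apply the 1/(2N) correction: FA → 1/(2·100) = 0.00500.
z(H) = z(0.90000) = 1.282
z(FA) = z(0.00500) = -2.576
d' = 1.282 − (-2.576) = 3.858

d-prime = 3.86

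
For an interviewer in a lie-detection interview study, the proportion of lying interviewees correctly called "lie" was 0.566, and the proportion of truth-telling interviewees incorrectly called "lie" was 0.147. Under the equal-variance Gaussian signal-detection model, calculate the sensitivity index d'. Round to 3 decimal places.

d' = 1.216

z(0.566) = 0.1662, z(0.147) = -1.0494
d' = z(H) − z(FA) = 0.1662 − (-1.0494) = 1.2156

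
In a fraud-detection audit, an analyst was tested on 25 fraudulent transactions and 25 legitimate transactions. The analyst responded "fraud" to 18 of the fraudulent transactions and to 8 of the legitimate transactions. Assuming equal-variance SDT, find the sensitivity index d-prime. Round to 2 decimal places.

d-prime = 1.05

H = 18/25 = 0.7200
FA = 8/25 = 0.3200
Φ⁻¹(H) = Φ⁻¹(0.7200) = 0.5828
Φ⁻¹(FA) = Φ⁻¹(0.3200) = -0.4677
d' = z(H) − z(FA) = 0.5828 − (-0.4677) = 1.0505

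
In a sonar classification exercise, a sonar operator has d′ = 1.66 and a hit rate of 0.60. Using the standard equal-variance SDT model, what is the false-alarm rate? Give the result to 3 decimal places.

false-alarm rate = 0.080

z(hit rate) = z(0.60) = 0.2533
z(FA) = z(H) − d' = 0.2533 − 1.66 = -1.4067
false-alarm rate = Φ(-1.4067) = 0.0798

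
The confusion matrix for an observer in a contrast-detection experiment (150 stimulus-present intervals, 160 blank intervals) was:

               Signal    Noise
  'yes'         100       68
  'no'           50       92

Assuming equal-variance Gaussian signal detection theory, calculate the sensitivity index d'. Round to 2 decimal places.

d' = 0.62

H = 100/150 = 0.6667
FA = 68/160 = 0.4250
z(H) = 0.431
z(FA) = -0.189
d' = z(H) − z(FA) = 0.431 − (-0.189) = 0.620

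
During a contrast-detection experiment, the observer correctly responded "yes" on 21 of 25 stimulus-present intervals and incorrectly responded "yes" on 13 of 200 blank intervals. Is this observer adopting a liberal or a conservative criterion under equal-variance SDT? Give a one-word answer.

conservative

z(H) = 0.994, z(FA) = -1.514
c = −½·(z(H) + z(FA)) = 0.260
c > 0 → conservative criterion (biased toward responding “no”).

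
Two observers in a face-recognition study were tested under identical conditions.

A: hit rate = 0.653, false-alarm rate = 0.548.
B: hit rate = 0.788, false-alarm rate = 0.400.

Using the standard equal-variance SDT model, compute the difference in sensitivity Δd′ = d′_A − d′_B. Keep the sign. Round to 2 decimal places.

Δd′ = -0.78

A: z(0.653) = 0.393, z(0.548) = 0.121, d' = 0.272
B: z(0.788) = 0.800, z(0.400) = -0.253, d' = 1.053
Δd' = d'_A − d'_B = 0.272 − 1.053 = -0.781
B has the higher sensitivity.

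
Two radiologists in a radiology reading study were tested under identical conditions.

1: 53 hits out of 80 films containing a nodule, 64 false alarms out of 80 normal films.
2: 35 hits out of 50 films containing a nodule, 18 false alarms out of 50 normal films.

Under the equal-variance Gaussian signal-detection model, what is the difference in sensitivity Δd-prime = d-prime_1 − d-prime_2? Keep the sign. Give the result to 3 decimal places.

1: z(0.6625) = 0.4193, z(0.8000) = 0.8416, d' = -0.4223
2: z(0.7000) = 0.5244, z(0.3600) = -0.3585, d' = 0.8829
Δd' = d'_1 − d'_2 = -0.4223 − 0.8829 = -1.3052
2 has the higher sensitivity.

Δd-prime = -1.305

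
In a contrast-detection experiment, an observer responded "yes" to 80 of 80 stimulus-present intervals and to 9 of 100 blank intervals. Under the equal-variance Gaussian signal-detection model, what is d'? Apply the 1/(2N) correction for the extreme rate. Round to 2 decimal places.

d' = 3.84

The hit rate is 80/80 = 1, so apply the 1/(2N) correction: H → 1 − 1/(2·80) = 0.99375.
z(H) = z(0.99375) = 2.498
z(FA) = z(0.09000) = -1.341
d' = 2.498 − (-1.341) = 3.839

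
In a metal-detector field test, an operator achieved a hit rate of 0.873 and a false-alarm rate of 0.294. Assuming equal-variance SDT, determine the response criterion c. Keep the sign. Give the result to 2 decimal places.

c = -0.30

z(H) = 1.141
z(FA) = -0.542
c = −½·[z(H) + z(FA)] = −0.5 × (1.141 + (-0.542)) = -0.2995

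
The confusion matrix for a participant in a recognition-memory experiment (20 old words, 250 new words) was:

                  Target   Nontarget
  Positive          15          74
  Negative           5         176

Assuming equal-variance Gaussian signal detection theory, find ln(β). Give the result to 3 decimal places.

ln β = -0.084

H = 15/20 = 0.7500
FA = 74/250 = 0.2960
z(H) = 0.6745
z(FA) = -0.5359
ln β = −½·[z(H)² − z(FA)²] = −0.5 × (0.4550 − 0.2872) = -0.0839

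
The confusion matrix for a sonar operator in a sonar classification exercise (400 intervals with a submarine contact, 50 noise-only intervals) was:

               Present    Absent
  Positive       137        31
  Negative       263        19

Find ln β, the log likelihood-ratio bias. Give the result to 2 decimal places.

ln β = -0.04

H = 137/400 = 0.3425
FA = 31/50 = 0.6200
z(H) = z(0.3425) = -0.406
z(FA) = z(0.6200) = 0.305
ln β = −½·[z(H)² − z(FA)²] = −0.5 × (0.165 − 0.093) = -0.036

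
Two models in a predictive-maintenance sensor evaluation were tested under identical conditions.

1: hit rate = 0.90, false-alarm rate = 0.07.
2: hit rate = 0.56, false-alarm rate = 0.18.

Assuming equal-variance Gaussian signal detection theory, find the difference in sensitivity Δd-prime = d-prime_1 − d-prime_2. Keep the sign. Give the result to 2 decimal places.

1: z(0.90) = 1.282, z(0.07) = -1.476, d' = 2.758
2: z(0.56) = 0.151, z(0.18) = -0.915, d' = 1.066
Δd' = d'_1 − d'_2 = 2.758 − 1.066 = 1.692
1 has the higher sensitivity.

Δd-prime = 1.69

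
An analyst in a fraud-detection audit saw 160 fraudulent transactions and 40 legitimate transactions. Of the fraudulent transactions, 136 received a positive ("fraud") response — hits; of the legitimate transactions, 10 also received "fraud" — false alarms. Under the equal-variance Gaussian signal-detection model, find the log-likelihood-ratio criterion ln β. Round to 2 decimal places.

H = 136/160 = 0.8500
FA = 10/40 = 0.2500
z(H) = 1.036
z(FA) = -0.674
ln β = −½·[z(H)² − z(FA)²] = −0.5 × (1.073 − 0.454) = -0.3095

ln β = -0.31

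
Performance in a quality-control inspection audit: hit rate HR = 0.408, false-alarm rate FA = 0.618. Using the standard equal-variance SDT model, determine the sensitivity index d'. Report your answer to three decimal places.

z(H) = z(0.408) = -0.2327
z(FA) = z(0.618) = 0.3002
d' = z(H) − z(FA) = -0.2327 − 0.3002 = -0.5329

d' = -0.533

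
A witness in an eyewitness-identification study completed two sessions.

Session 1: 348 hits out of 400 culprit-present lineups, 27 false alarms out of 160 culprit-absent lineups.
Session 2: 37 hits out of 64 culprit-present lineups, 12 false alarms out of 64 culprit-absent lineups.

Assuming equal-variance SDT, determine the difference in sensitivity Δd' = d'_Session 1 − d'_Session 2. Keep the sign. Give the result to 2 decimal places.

Session 1: z(0.8700) = 1.126, z(0.1688) = -0.959, d' = 2.085
Session 2: z(0.5781) = 0.197, z(0.1875) = -0.887, d' = 1.084
Δd' = d'_Session 1 − d'_Session 2 = 2.085 − 1.084 = 1.001
Session 1 has the higher sensitivity.

Δd' = 1.00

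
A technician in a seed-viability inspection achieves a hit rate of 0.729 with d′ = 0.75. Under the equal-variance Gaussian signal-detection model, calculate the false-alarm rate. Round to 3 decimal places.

z(hit rate) = z(0.729) = 0.6098
z(FA) = z(H) − d' = 0.6098 − 0.75 = -0.1402
false-alarm rate = Φ(-0.1402) = 0.4443

false-alarm rate = 0.444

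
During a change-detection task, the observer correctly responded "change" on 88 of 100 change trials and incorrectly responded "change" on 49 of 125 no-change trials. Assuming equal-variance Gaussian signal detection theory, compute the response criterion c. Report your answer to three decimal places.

H = 88/100 = 0.8800
FA = 49/125 = 0.3920
z(H) = 1.1750
z(FA) = -0.2741
c = −½·[z(H) + z(FA)] = −0.5 × (1.1750 + (-0.2741)) = -0.45045
c < 0: the observer has a liberal response bias.

c = -0.450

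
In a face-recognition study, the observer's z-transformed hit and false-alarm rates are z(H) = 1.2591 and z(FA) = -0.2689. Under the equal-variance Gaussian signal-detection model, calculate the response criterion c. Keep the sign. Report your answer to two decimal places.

c = −½·[z(H) + z(FA)] = −½·(1.2591 + (-0.2689)) = -0.4951

c = -0.50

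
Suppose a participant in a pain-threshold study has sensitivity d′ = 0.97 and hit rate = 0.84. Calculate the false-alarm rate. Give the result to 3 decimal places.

false-alarm rate = 0.510

z(hit rate) = z(0.84) = 0.9945
z(FA) = z(H) − d' = 0.9945 − 0.97 = 0.0245
false-alarm rate = Φ(0.0245) = 0.5098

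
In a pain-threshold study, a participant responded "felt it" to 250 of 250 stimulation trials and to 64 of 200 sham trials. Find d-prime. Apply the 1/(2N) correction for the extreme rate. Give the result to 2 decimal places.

d-prime = 3.35

The hit rate is 250/250 = 1, so apply the 1/(2N) correction: H → 1 − 1/(2·250) = 0.99800.
z(H) = z(0.99800) = 2.878
z(FA) = z(0.32000) = -0.468
d' = 2.878 − (-0.468) = 3.346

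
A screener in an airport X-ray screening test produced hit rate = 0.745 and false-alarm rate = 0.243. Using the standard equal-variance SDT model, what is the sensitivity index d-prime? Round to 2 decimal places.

d-prime = 1.36

z(0.745) = 0.659, z(0.243) = -0.697
d' = z(H) − z(FA) = 0.659 − (-0.697) = 1.356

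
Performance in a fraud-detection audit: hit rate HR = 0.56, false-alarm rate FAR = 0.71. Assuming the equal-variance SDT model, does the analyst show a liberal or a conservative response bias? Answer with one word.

z(H) = 0.151, z(FA) = 0.553
c = −½·(z(H) + z(FA)) = -0.352
c < 0 → liberal criterion (biased toward responding “yes”).

liberal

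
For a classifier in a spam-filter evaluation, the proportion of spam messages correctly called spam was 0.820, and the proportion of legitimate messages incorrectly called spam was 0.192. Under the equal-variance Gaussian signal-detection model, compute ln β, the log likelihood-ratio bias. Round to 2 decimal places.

ln β = -0.04

z(H) = 0.915
z(FA) = -0.871
ln β = −½·[z(H)² − z(FA)²] = −0.5 × (0.837 − 0.759) = -0.039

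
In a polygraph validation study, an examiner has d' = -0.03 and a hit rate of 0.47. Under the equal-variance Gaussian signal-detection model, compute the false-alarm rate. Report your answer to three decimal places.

z(hit rate) = z(0.47) = -0.0753
z(FA) = z(H) − d' = -0.0753 − (-0.03) = -0.0453
false-alarm rate = Φ(-0.0453) = 0.4819

false-alarm rate = 0.482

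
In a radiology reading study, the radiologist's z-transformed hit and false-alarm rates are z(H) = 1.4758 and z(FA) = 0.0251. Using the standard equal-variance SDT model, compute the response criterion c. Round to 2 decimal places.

c = −½·[z(H) + z(FA)] = −½·(1.4758 + 0.0251) = -0.75045
c < 0: the radiologist has a liberal response bias.

c = -0.75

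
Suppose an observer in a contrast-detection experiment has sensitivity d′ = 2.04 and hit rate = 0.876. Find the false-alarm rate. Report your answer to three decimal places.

z(hit rate) = z(0.876) = 1.1552
z(FA) = z(H) − d' = 1.1552 − 2.04 = -0.8848
false-alarm rate = Φ(-0.8848) = 0.1881

false-alarm rate = 0.188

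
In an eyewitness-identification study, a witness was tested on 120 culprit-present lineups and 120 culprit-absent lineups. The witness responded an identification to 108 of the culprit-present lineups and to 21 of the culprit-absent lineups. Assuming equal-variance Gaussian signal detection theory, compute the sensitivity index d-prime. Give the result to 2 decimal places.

d-prime = 2.22

H = 108/120 = 0.9000
FA = 21/120 = 0.1750
z(H) = 1.2816
z(FA) = -0.9346
d' = z(H) − z(FA) = 1.2816 − (-0.9346) = 2.2162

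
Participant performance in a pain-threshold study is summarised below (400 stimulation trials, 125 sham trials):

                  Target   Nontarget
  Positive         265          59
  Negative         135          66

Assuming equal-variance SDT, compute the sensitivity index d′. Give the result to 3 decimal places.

H = 265/400 = 0.6625
FA = 59/125 = 0.4720
z(0.6625) = 0.4193, z(0.4720) = -0.0702
d' = z(H) − z(FA) = 0.4193 − (-0.0702) = 0.4895

d′ = 0.490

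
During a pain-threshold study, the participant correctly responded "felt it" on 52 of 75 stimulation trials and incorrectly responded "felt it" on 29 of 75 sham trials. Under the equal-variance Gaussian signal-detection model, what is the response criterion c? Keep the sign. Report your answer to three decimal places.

c = -0.109

H = 52/75 = 0.6933
FA = 29/75 = 0.3867
Φ⁻¹(0.6933) = 0.5052, Φ⁻¹(0.3867) = -0.2879
c = −½·[z(H) + z(FA)] = −0.5 × (0.5052 + (-0.2879)) = -0.10865
c < 0: the participant has a liberal response bias.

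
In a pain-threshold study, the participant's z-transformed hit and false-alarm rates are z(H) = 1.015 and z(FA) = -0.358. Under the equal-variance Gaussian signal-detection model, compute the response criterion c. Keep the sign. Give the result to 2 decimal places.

c = −½·[z(H) + z(FA)] = −½·(1.015 + (-0.358)) = -0.3285
c < 0: the participant has a liberal response bias.

c = -0.33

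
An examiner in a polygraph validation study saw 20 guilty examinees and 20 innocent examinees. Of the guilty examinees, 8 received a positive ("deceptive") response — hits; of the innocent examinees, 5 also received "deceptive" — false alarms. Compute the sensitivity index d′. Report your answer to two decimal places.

H = 8/20 = 0.4000
FA = 5/20 = 0.2500
z(H) = -0.2533
z(FA) = -0.6745
d' = z(H) − z(FA) = -0.2533 − (-0.6745) = 0.4212

d′ = 0.42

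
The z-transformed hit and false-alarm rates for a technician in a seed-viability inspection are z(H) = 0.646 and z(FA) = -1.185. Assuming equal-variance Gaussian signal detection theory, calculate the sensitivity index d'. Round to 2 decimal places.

d' = z(H) − z(FA) = 0.646 − (-1.185) = 1.831

d' = 1.83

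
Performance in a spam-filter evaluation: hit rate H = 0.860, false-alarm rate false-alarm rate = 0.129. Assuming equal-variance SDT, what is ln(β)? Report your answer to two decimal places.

z(H) = z(0.860) = 1.080
z(FA) = z(0.129) = -1.131
ln β = −½·[z(H)² − z(FA)²] = −0.5 × (1.166 − 1.279) = 0.0565

ln β = 0.06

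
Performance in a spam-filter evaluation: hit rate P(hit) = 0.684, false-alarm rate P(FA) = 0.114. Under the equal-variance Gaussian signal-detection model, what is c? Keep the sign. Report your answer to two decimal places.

Φ⁻¹(H) = Φ⁻¹(0.684) = 0.479
Φ⁻¹(FA) = Φ⁻¹(0.114) = -1.206
c = −½·[z(H) + z(FA)] = −0.5 × (0.479 + (-1.206)) = 0.3635
c > 0: the classifier has a conservative response bias.

c = 0.36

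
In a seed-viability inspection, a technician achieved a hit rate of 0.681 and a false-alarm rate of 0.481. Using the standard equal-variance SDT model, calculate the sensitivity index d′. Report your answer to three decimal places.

Φ⁻¹(0.681) = 0.4705, Φ⁻¹(0.481) = -0.0476
d' = z(H) − z(FA) = 0.4705 − (-0.0476) = 0.5181

d′ = 0.518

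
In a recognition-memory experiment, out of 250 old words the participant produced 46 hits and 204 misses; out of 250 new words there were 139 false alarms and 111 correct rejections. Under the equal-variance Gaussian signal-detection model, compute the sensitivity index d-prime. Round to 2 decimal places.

d-prime = -1.04

H = 46/250 = 0.1840
FA = 139/250 = 0.5560
z(H) = z(0.1840) = -0.900
z(FA) = z(0.5560) = 0.141
d' = z(H) − z(FA) = -0.900 − 0.141 = -1.041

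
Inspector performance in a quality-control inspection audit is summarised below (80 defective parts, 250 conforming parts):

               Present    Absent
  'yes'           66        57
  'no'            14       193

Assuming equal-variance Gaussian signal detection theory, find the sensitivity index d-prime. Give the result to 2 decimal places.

d-prime = 1.68

H = 66/80 = 0.8250
FA = 57/250 = 0.2280
z(H) = z(0.8250) = 0.935
z(FA) = z(0.2280) = -0.745
d' = z(H) − z(FA) = 0.935 − (-0.745) = 1.680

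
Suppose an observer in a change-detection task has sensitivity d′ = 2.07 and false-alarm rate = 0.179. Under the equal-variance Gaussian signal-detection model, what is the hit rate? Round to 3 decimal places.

hit rate = 0.875

z(false-alarm rate) = z(0.179) = -0.9192
z(H) = z(FA) + d' = -0.9192 + 2.07 = 1.1508
hit rate = Φ(1.1508) = 0.8751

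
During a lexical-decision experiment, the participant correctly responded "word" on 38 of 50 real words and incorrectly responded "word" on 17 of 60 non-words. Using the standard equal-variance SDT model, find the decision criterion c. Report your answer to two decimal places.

H = 38/50 = 0.7600
FA = 17/60 = 0.2833
z(H) = z(0.7600) = 0.7063
z(FA) = z(0.2833) = -0.5731
c = −½·[z(H) + z(FA)] = −0.5 × (0.7063 + (-0.5731)) = -0.0666
c < 0: the participant has a liberal response bias.

c = -0.07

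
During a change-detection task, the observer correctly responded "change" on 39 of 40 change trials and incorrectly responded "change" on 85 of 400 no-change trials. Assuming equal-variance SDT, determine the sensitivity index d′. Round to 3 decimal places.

H = 39/40 = 0.9750
FA = 85/400 = 0.2125
z(H) = z(0.9750) = 1.9600
z(FA) = z(0.2125) = -0.7978
d' = z(H) − z(FA) = 1.9600 − (-0.7978) = 2.7578

d′ = 2.758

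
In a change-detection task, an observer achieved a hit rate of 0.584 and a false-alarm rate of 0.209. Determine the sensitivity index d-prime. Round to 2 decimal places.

z(H) = z(0.584) = 0.2121
z(FA) = z(0.209) = -0.8099
d' = z(H) − z(FA) = 0.2121 − (-0.8099) = 1.0220

d-prime = 1.02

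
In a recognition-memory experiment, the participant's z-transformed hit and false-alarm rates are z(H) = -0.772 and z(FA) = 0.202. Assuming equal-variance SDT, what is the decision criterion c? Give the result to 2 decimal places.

c = −½·[z(H) + z(FA)] = −½·(-0.772 + 0.202) = 0.285
c > 0: the participant has a conservative response bias.

c = 0.29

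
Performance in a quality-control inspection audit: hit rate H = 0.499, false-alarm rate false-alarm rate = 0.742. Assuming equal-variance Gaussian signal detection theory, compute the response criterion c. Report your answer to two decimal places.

c = -0.32

z(H) = -0.0025
z(FA) = 0.6495
c = −½·[z(H) + z(FA)] = −0.5 × (-0.0025 + 0.6495) = -0.3235
c < 0: the inspector has a liberal response bias.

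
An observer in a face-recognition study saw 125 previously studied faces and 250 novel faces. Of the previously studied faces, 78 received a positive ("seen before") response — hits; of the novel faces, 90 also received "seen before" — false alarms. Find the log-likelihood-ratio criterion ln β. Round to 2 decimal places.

ln β = 0.01

H = 78/125 = 0.6240
FA = 90/250 = 0.3600
Φ⁻¹(H) = 0.316
Φ⁻¹(FA) = -0.358
ln β = −½·[z(H)² − z(FA)²] = −0.5 × (0.100 − 0.128) = 0.014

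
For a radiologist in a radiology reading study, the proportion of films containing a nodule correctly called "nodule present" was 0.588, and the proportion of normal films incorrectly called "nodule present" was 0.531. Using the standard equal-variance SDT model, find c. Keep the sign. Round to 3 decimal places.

Φ⁻¹(0.588) = 0.2224, Φ⁻¹(0.531) = 0.0778
c = −½·[z(H) + z(FA)] = −0.5 × (0.2224 + 0.0778) = -0.1501

c = -0.150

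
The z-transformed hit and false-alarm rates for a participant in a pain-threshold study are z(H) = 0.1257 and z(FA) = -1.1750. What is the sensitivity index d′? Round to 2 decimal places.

d′ = 1.30

d' = z(H) − z(FA) = 0.1257 − (-1.1750) = 1.3007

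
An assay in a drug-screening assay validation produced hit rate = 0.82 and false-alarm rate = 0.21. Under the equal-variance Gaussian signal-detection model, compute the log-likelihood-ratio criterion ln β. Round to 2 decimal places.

z(H) = z(0.82) = 0.915
z(FA) = z(0.21) = -0.806
ln β = −½·[z(H)² − z(FA)²] = −0.5 × (0.837 − 0.650) = -0.0935

ln β = -0.09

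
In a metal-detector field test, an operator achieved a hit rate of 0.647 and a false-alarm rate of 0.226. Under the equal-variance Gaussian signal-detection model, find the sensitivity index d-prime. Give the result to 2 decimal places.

Φ⁻¹(0.647) = 0.3772, Φ⁻¹(0.226) = -0.7521
d' = z(H) − z(FA) = 0.3772 − (-0.7521) = 1.1293

d-prime = 1.13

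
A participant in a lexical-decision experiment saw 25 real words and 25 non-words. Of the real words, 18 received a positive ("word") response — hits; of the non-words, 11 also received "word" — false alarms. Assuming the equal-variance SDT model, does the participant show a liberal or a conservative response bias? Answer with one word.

z(H) = 0.583, z(FA) = -0.151
c = −½·(z(H) + z(FA)) = -0.216
c < 0 → liberal criterion (biased toward responding “yes”).

liberal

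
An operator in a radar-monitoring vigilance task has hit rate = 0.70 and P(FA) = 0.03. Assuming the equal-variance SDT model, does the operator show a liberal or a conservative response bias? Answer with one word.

z(H) = 0.524, z(FA) = -1.881
c = −½·(z(H) + z(FA)) = 0.6785
c > 0 → conservative criterion (biased toward responding “no”).

conservative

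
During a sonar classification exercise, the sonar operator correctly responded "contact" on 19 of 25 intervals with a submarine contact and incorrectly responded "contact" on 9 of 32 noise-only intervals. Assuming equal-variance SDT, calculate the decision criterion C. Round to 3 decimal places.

C = -0.064

H = 19/25 = 0.7600
FA = 9/32 = 0.2812
Φ⁻¹(H) = Φ⁻¹(0.7600) = 0.7063
Φ⁻¹(FA) = Φ⁻¹(0.2812) = -0.5793
c = −½·[z(H) + z(FA)] = −0.5 × (0.7063 + (-0.5793)) = -0.0635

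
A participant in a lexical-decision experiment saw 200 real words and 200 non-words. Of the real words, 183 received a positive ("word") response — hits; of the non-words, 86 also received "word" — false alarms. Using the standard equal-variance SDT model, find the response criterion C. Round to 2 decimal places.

H = 183/200 = 0.9150
FA = 86/200 = 0.4300
Φ⁻¹(H) = 1.3722
Φ⁻¹(FA) = -0.1764
c = −½·[z(H) + z(FA)] = −0.5 × (1.3722 + (-0.1764)) = -0.5979

C = -0.60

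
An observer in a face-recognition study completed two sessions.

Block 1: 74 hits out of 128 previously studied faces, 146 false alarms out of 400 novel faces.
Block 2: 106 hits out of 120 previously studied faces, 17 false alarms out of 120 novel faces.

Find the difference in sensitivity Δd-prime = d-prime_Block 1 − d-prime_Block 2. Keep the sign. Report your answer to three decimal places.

Δd-prime = -1.722

Block 1: z(0.5781) = 0.1970, z(0.3650) = -0.3451, d' = 0.5421
Block 2: z(0.8833) = 1.1916, z(0.1417) = -1.0727, d' = 2.2643
Δd' = d'_Block 1 − d'_Block 2 = 0.5421 − 2.2643 = -1.7222
Block 2 has the higher sensitivity.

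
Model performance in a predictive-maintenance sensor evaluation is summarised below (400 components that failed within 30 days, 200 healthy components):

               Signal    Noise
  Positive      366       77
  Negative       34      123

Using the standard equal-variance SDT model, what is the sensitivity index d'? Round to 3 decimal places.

H = 366/400 = 0.9150
FA = 77/200 = 0.3850
z(H) = 1.3722
z(FA) = -0.2924
d' = z(H) − z(FA) = 1.3722 − (-0.2924) = 1.6646

d' = 1.665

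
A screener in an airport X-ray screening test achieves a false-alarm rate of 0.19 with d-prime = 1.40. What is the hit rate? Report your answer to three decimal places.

z(false-alarm rate) = z(0.19) = -0.8779
z(H) = z(FA) + d' = -0.8779 + 1.40 = 0.5221
hit rate = Φ(0.5221) = 0.6992

hit rate = 0.699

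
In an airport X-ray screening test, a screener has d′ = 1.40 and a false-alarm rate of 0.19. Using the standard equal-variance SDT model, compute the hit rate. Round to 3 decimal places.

hit rate = 0.699

z(false-alarm rate) = z(0.19) = -0.8779
z(H) = z(FA) + d' = -0.8779 + 1.40 = 0.5221
hit rate = Φ(0.5221) = 0.6992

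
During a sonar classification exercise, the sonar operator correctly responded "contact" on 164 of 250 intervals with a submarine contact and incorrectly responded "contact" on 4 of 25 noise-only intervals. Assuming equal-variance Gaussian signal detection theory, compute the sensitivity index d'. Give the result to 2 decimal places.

d' = 1.40

H = 164/250 = 0.6560
FA = 4/25 = 0.1600
z(H) = 0.4016
z(FA) = -0.9945
d' = z(H) − z(FA) = 0.4016 − (-0.9945) = 1.3961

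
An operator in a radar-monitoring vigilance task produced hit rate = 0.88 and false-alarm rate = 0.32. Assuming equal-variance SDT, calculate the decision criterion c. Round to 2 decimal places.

z(H) = 1.175
z(FA) = -0.468
c = −½·[z(H) + z(FA)] = −0.5 × (1.175 + (-0.468)) = -0.3535
c < 0: the operator has a liberal response bias.

c = -0.35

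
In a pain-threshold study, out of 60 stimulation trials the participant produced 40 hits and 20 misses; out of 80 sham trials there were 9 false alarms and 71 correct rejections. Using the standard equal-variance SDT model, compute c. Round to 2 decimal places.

H = 40/60 = 0.6667
FA = 9/80 = 0.1125
z(H) = z(0.6667) = 0.431
z(FA) = z(0.1125) = -1.213
c = −½·[z(H) + z(FA)] = −0.5 × (0.431 + (-1.213)) = 0.391
c > 0: the participant has a conservative response bias.

c = 0.39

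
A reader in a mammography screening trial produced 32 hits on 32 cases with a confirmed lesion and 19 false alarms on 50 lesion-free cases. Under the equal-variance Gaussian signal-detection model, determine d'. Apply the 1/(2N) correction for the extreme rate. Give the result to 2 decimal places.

The hit rate is 32/32 = 1, so apply the 1/(2N) correction: H → 1 − 1/(2·32) = 0.98438.
z(H) = z(0.98438) = 2.154
z(FA) = z(0.38000) = -0.305
d' = 2.154 − (-0.305) = 2.459

d' = 2.46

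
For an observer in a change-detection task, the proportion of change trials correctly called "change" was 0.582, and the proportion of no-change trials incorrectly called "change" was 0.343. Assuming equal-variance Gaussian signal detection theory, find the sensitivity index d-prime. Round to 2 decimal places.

d-prime = 0.61

z(H) = 0.2070
z(FA) = -0.4043
d' = z(H) − z(FA) = 0.2070 − (-0.4043) = 0.6113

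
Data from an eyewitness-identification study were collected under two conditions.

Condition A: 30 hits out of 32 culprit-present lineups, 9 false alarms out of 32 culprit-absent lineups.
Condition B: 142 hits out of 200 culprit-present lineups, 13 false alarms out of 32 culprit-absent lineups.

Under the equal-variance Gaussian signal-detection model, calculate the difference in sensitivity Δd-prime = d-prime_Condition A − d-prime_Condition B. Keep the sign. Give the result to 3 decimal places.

Condition A: z(0.9375) = 1.5341, z(0.2812) = -0.5793, d' = 2.1134
Condition B: z(0.7100) = 0.5534, z(0.4062) = -0.2373, d' = 0.7907
Δd' = d'_Condition A − d'_Condition B = 2.1134 − 0.7907 = 1.3227
Condition A has the higher sensitivity.

Δd-prime = 1.323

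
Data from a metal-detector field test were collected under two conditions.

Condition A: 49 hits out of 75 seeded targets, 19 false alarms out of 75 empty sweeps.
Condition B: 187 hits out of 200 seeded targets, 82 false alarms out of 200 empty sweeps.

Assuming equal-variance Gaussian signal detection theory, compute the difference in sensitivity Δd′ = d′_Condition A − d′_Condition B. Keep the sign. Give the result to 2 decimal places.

Δd′ = -0.68

Condition A: z(0.6533) = 0.394, z(0.2533) = -0.664, d' = 1.058
Condition B: z(0.9350) = 1.514, z(0.4100) = -0.228, d' = 1.742
Δd' = d'_Condition A − d'_Condition B = 1.058 − 1.742 = -0.684
Condition B has the higher sensitivity.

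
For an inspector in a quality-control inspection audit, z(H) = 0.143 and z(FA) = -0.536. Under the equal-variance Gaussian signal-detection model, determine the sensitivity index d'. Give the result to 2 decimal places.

d' = z(H) − z(FA) = 0.143 − (-0.536) = 0.679

d' = 0.68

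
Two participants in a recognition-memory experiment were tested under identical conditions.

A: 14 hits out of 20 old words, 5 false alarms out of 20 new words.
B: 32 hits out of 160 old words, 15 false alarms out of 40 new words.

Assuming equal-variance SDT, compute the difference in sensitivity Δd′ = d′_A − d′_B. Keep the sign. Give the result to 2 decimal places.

A: z(0.7000) = 0.524, z(0.2500) = -0.674, d' = 1.198
B: z(0.2000) = -0.842, z(0.3750) = -0.319, d' = -0.523
Δd' = d'_A − d'_B = 1.198 − (-0.523) = 1.721
A has the higher sensitivity.

Δd′ = 1.72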